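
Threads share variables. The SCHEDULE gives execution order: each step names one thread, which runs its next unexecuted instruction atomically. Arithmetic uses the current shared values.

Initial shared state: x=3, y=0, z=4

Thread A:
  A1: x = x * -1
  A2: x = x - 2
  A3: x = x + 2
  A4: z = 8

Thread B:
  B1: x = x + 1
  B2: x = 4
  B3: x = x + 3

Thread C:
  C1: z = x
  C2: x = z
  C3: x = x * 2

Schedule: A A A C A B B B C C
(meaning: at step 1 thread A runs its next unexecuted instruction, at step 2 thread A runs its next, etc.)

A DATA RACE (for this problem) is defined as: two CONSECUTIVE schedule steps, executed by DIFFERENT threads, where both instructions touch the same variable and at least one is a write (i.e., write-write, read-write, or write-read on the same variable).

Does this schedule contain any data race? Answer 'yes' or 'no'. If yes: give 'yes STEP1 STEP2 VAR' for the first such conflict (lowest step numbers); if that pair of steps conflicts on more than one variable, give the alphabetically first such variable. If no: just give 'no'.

Answer: yes 3 4 x

Derivation:
Steps 1,2: same thread (A). No race.
Steps 2,3: same thread (A). No race.
Steps 3,4: A(x = x + 2) vs C(z = x). RACE on x (W-R).
Steps 4,5: C(z = x) vs A(z = 8). RACE on z (W-W).
Steps 5,6: A(r=-,w=z) vs B(r=x,w=x). No conflict.
Steps 6,7: same thread (B). No race.
Steps 7,8: same thread (B). No race.
Steps 8,9: B(x = x + 3) vs C(x = z). RACE on x (W-W).
Steps 9,10: same thread (C). No race.
First conflict at steps 3,4.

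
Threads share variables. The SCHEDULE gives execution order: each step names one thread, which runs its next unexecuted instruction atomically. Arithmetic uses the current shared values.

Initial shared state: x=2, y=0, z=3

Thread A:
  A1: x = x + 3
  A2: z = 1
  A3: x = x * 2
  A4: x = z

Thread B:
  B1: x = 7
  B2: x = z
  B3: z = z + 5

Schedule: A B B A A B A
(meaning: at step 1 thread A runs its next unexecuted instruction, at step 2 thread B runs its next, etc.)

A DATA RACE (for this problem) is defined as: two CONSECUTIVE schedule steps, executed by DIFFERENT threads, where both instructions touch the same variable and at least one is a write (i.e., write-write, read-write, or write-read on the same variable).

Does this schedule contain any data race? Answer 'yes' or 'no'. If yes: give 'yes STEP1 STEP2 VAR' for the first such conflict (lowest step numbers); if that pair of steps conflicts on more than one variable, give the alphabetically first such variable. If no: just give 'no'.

Steps 1,2: A(x = x + 3) vs B(x = 7). RACE on x (W-W).
Steps 2,3: same thread (B). No race.
Steps 3,4: B(x = z) vs A(z = 1). RACE on z (R-W).
Steps 4,5: same thread (A). No race.
Steps 5,6: A(r=x,w=x) vs B(r=z,w=z). No conflict.
Steps 6,7: B(z = z + 5) vs A(x = z). RACE on z (W-R).
First conflict at steps 1,2.

Answer: yes 1 2 x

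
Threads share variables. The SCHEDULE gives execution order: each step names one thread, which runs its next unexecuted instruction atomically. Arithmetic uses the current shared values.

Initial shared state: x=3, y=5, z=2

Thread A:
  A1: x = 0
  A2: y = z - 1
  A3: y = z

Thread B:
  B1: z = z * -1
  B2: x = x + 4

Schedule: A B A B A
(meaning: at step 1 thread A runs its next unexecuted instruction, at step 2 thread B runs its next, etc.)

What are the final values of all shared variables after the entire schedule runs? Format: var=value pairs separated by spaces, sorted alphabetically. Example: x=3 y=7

Answer: x=4 y=-2 z=-2

Derivation:
Step 1: thread A executes A1 (x = 0). Shared: x=0 y=5 z=2. PCs: A@1 B@0
Step 2: thread B executes B1 (z = z * -1). Shared: x=0 y=5 z=-2. PCs: A@1 B@1
Step 3: thread A executes A2 (y = z - 1). Shared: x=0 y=-3 z=-2. PCs: A@2 B@1
Step 4: thread B executes B2 (x = x + 4). Shared: x=4 y=-3 z=-2. PCs: A@2 B@2
Step 5: thread A executes A3 (y = z). Shared: x=4 y=-2 z=-2. PCs: A@3 B@2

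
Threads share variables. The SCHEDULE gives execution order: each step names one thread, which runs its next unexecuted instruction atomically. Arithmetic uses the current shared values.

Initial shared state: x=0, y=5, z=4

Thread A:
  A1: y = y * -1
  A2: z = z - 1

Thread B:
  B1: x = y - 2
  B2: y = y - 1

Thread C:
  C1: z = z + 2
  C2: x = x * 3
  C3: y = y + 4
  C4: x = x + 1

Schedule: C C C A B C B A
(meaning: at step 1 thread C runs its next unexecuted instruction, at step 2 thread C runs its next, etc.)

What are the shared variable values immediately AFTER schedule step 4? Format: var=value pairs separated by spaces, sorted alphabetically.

Step 1: thread C executes C1 (z = z + 2). Shared: x=0 y=5 z=6. PCs: A@0 B@0 C@1
Step 2: thread C executes C2 (x = x * 3). Shared: x=0 y=5 z=6. PCs: A@0 B@0 C@2
Step 3: thread C executes C3 (y = y + 4). Shared: x=0 y=9 z=6. PCs: A@0 B@0 C@3
Step 4: thread A executes A1 (y = y * -1). Shared: x=0 y=-9 z=6. PCs: A@1 B@0 C@3

Answer: x=0 y=-9 z=6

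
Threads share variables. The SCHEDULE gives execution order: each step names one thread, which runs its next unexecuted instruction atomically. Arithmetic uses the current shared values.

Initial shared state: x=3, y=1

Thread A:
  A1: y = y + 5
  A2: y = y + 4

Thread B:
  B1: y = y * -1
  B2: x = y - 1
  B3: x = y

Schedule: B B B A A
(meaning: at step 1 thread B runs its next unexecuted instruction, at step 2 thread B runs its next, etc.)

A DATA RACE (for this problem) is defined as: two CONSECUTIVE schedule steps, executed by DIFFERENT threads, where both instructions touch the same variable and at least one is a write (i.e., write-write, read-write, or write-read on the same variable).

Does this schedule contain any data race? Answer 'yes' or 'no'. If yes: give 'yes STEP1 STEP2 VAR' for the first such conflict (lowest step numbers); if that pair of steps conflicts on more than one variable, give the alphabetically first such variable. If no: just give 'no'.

Answer: yes 3 4 y

Derivation:
Steps 1,2: same thread (B). No race.
Steps 2,3: same thread (B). No race.
Steps 3,4: B(x = y) vs A(y = y + 5). RACE on y (R-W).
Steps 4,5: same thread (A). No race.
First conflict at steps 3,4.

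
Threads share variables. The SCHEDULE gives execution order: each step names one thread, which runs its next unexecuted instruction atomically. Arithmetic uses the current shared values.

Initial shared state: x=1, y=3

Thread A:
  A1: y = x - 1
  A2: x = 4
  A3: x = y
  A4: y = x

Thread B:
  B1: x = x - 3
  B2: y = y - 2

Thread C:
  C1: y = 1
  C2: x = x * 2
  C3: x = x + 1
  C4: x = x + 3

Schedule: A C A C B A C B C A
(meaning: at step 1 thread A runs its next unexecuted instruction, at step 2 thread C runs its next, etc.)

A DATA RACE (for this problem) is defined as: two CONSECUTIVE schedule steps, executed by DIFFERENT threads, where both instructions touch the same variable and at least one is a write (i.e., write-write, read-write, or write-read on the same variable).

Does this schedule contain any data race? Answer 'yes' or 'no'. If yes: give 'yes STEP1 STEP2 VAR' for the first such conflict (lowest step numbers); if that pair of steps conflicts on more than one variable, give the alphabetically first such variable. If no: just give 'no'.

Answer: yes 1 2 y

Derivation:
Steps 1,2: A(y = x - 1) vs C(y = 1). RACE on y (W-W).
Steps 2,3: C(r=-,w=y) vs A(r=-,w=x). No conflict.
Steps 3,4: A(x = 4) vs C(x = x * 2). RACE on x (W-W).
Steps 4,5: C(x = x * 2) vs B(x = x - 3). RACE on x (W-W).
Steps 5,6: B(x = x - 3) vs A(x = y). RACE on x (W-W).
Steps 6,7: A(x = y) vs C(x = x + 1). RACE on x (W-W).
Steps 7,8: C(r=x,w=x) vs B(r=y,w=y). No conflict.
Steps 8,9: B(r=y,w=y) vs C(r=x,w=x). No conflict.
Steps 9,10: C(x = x + 3) vs A(y = x). RACE on x (W-R).
First conflict at steps 1,2.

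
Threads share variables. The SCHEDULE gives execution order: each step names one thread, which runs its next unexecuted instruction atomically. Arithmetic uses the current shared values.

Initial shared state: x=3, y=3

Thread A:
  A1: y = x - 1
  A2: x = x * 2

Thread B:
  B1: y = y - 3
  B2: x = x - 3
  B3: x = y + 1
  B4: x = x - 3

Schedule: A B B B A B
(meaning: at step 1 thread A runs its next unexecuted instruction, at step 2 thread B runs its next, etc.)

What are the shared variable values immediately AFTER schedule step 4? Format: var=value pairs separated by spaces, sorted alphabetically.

Step 1: thread A executes A1 (y = x - 1). Shared: x=3 y=2. PCs: A@1 B@0
Step 2: thread B executes B1 (y = y - 3). Shared: x=3 y=-1. PCs: A@1 B@1
Step 3: thread B executes B2 (x = x - 3). Shared: x=0 y=-1. PCs: A@1 B@2
Step 4: thread B executes B3 (x = y + 1). Shared: x=0 y=-1. PCs: A@1 B@3

Answer: x=0 y=-1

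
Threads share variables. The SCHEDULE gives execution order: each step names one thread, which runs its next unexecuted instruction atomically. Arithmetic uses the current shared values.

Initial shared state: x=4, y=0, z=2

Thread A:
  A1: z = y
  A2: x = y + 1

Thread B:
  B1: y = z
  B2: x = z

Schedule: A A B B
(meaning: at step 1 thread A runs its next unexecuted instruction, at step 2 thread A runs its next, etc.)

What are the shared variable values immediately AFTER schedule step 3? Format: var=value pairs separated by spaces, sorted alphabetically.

Answer: x=1 y=0 z=0

Derivation:
Step 1: thread A executes A1 (z = y). Shared: x=4 y=0 z=0. PCs: A@1 B@0
Step 2: thread A executes A2 (x = y + 1). Shared: x=1 y=0 z=0. PCs: A@2 B@0
Step 3: thread B executes B1 (y = z). Shared: x=1 y=0 z=0. PCs: A@2 B@1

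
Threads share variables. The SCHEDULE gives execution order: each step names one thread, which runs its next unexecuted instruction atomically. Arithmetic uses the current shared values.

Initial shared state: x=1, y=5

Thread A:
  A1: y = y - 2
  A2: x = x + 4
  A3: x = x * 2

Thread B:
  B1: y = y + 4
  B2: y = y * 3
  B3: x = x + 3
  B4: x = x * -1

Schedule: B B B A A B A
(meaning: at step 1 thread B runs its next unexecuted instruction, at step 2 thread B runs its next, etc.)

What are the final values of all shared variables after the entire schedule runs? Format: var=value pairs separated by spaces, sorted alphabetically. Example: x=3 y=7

Step 1: thread B executes B1 (y = y + 4). Shared: x=1 y=9. PCs: A@0 B@1
Step 2: thread B executes B2 (y = y * 3). Shared: x=1 y=27. PCs: A@0 B@2
Step 3: thread B executes B3 (x = x + 3). Shared: x=4 y=27. PCs: A@0 B@3
Step 4: thread A executes A1 (y = y - 2). Shared: x=4 y=25. PCs: A@1 B@3
Step 5: thread A executes A2 (x = x + 4). Shared: x=8 y=25. PCs: A@2 B@3
Step 6: thread B executes B4 (x = x * -1). Shared: x=-8 y=25. PCs: A@2 B@4
Step 7: thread A executes A3 (x = x * 2). Shared: x=-16 y=25. PCs: A@3 B@4

Answer: x=-16 y=25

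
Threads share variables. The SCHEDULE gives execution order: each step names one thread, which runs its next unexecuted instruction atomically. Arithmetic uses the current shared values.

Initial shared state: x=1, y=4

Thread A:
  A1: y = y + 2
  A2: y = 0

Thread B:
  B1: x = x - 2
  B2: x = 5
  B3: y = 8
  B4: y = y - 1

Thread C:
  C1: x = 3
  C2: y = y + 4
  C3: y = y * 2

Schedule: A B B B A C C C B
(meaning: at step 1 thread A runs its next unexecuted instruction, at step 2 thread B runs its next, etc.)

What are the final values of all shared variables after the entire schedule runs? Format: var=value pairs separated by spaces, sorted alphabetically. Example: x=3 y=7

Answer: x=3 y=7

Derivation:
Step 1: thread A executes A1 (y = y + 2). Shared: x=1 y=6. PCs: A@1 B@0 C@0
Step 2: thread B executes B1 (x = x - 2). Shared: x=-1 y=6. PCs: A@1 B@1 C@0
Step 3: thread B executes B2 (x = 5). Shared: x=5 y=6. PCs: A@1 B@2 C@0
Step 4: thread B executes B3 (y = 8). Shared: x=5 y=8. PCs: A@1 B@3 C@0
Step 5: thread A executes A2 (y = 0). Shared: x=5 y=0. PCs: A@2 B@3 C@0
Step 6: thread C executes C1 (x = 3). Shared: x=3 y=0. PCs: A@2 B@3 C@1
Step 7: thread C executes C2 (y = y + 4). Shared: x=3 y=4. PCs: A@2 B@3 C@2
Step 8: thread C executes C3 (y = y * 2). Shared: x=3 y=8. PCs: A@2 B@3 C@3
Step 9: thread B executes B4 (y = y - 1). Shared: x=3 y=7. PCs: A@2 B@4 C@3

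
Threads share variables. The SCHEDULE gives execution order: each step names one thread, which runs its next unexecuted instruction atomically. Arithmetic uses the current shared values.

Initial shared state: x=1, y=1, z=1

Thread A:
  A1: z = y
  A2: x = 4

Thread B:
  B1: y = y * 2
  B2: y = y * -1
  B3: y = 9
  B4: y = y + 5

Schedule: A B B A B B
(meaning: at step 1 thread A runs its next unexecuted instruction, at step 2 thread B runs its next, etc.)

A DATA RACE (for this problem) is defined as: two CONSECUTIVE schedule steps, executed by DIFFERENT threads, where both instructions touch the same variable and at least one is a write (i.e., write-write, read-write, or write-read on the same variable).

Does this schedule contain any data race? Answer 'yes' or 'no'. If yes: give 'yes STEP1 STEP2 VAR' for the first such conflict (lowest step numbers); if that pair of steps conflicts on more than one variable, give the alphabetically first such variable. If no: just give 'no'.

Steps 1,2: A(z = y) vs B(y = y * 2). RACE on y (R-W).
Steps 2,3: same thread (B). No race.
Steps 3,4: B(r=y,w=y) vs A(r=-,w=x). No conflict.
Steps 4,5: A(r=-,w=x) vs B(r=-,w=y). No conflict.
Steps 5,6: same thread (B). No race.
First conflict at steps 1,2.

Answer: yes 1 2 y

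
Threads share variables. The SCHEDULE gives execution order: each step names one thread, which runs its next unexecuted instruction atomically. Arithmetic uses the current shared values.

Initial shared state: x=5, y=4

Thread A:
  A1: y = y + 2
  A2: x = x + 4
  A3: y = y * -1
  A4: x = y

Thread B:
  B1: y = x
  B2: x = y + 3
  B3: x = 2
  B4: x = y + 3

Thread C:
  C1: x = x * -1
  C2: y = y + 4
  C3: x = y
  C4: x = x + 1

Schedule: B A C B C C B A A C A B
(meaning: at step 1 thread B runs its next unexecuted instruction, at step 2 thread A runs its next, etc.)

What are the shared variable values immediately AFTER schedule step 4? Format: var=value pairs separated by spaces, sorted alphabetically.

Answer: x=10 y=7

Derivation:
Step 1: thread B executes B1 (y = x). Shared: x=5 y=5. PCs: A@0 B@1 C@0
Step 2: thread A executes A1 (y = y + 2). Shared: x=5 y=7. PCs: A@1 B@1 C@0
Step 3: thread C executes C1 (x = x * -1). Shared: x=-5 y=7. PCs: A@1 B@1 C@1
Step 4: thread B executes B2 (x = y + 3). Shared: x=10 y=7. PCs: A@1 B@2 C@1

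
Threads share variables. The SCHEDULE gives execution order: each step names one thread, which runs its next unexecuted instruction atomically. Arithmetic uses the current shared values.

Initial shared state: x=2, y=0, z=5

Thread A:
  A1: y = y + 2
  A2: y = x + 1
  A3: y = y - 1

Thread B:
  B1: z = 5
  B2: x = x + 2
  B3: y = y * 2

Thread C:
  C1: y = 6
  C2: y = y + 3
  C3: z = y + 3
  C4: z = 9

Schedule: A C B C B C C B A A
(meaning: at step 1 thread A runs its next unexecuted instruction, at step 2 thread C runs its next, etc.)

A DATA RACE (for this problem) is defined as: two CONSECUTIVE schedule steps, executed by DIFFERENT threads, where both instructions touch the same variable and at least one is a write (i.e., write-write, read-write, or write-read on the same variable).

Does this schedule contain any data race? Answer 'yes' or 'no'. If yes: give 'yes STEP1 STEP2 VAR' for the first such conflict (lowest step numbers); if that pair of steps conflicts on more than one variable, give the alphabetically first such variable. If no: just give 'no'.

Steps 1,2: A(y = y + 2) vs C(y = 6). RACE on y (W-W).
Steps 2,3: C(r=-,w=y) vs B(r=-,w=z). No conflict.
Steps 3,4: B(r=-,w=z) vs C(r=y,w=y). No conflict.
Steps 4,5: C(r=y,w=y) vs B(r=x,w=x). No conflict.
Steps 5,6: B(r=x,w=x) vs C(r=y,w=z). No conflict.
Steps 6,7: same thread (C). No race.
Steps 7,8: C(r=-,w=z) vs B(r=y,w=y). No conflict.
Steps 8,9: B(y = y * 2) vs A(y = x + 1). RACE on y (W-W).
Steps 9,10: same thread (A). No race.
First conflict at steps 1,2.

Answer: yes 1 2 y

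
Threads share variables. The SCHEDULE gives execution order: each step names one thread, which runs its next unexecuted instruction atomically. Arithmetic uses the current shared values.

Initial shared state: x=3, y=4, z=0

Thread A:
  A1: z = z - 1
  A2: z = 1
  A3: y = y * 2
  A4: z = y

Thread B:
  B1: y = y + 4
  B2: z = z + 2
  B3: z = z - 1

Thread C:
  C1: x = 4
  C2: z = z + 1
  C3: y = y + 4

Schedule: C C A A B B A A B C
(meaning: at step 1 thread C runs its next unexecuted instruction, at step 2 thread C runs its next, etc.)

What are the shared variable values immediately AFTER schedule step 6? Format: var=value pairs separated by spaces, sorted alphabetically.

Step 1: thread C executes C1 (x = 4). Shared: x=4 y=4 z=0. PCs: A@0 B@0 C@1
Step 2: thread C executes C2 (z = z + 1). Shared: x=4 y=4 z=1. PCs: A@0 B@0 C@2
Step 3: thread A executes A1 (z = z - 1). Shared: x=4 y=4 z=0. PCs: A@1 B@0 C@2
Step 4: thread A executes A2 (z = 1). Shared: x=4 y=4 z=1. PCs: A@2 B@0 C@2
Step 5: thread B executes B1 (y = y + 4). Shared: x=4 y=8 z=1. PCs: A@2 B@1 C@2
Step 6: thread B executes B2 (z = z + 2). Shared: x=4 y=8 z=3. PCs: A@2 B@2 C@2

Answer: x=4 y=8 z=3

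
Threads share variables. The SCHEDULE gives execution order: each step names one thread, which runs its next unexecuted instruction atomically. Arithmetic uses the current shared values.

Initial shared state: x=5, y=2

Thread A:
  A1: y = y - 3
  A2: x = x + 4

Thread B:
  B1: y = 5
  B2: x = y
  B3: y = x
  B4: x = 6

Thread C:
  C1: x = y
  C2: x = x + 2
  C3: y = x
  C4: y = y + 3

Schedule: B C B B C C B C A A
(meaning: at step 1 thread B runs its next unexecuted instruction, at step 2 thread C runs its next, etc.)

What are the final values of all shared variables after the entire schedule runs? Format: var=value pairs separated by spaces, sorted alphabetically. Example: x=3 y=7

Answer: x=10 y=7

Derivation:
Step 1: thread B executes B1 (y = 5). Shared: x=5 y=5. PCs: A@0 B@1 C@0
Step 2: thread C executes C1 (x = y). Shared: x=5 y=5. PCs: A@0 B@1 C@1
Step 3: thread B executes B2 (x = y). Shared: x=5 y=5. PCs: A@0 B@2 C@1
Step 4: thread B executes B3 (y = x). Shared: x=5 y=5. PCs: A@0 B@3 C@1
Step 5: thread C executes C2 (x = x + 2). Shared: x=7 y=5. PCs: A@0 B@3 C@2
Step 6: thread C executes C3 (y = x). Shared: x=7 y=7. PCs: A@0 B@3 C@3
Step 7: thread B executes B4 (x = 6). Shared: x=6 y=7. PCs: A@0 B@4 C@3
Step 8: thread C executes C4 (y = y + 3). Shared: x=6 y=10. PCs: A@0 B@4 C@4
Step 9: thread A executes A1 (y = y - 3). Shared: x=6 y=7. PCs: A@1 B@4 C@4
Step 10: thread A executes A2 (x = x + 4). Shared: x=10 y=7. PCs: A@2 B@4 C@4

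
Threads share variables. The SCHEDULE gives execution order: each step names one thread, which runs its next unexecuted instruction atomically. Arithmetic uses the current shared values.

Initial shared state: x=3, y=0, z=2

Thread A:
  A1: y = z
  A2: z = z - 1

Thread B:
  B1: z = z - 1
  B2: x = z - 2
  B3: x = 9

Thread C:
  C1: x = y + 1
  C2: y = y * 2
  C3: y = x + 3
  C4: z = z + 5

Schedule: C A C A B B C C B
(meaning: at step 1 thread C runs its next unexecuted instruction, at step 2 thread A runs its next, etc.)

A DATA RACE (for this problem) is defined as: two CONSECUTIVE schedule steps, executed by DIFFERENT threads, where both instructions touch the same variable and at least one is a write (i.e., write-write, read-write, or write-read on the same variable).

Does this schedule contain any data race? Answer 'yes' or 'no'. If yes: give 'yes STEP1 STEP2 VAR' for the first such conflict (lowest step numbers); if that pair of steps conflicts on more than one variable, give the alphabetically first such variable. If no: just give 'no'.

Steps 1,2: C(x = y + 1) vs A(y = z). RACE on y (R-W).
Steps 2,3: A(y = z) vs C(y = y * 2). RACE on y (W-W).
Steps 3,4: C(r=y,w=y) vs A(r=z,w=z). No conflict.
Steps 4,5: A(z = z - 1) vs B(z = z - 1). RACE on z (W-W).
Steps 5,6: same thread (B). No race.
Steps 6,7: B(x = z - 2) vs C(y = x + 3). RACE on x (W-R).
Steps 7,8: same thread (C). No race.
Steps 8,9: C(r=z,w=z) vs B(r=-,w=x). No conflict.
First conflict at steps 1,2.

Answer: yes 1 2 y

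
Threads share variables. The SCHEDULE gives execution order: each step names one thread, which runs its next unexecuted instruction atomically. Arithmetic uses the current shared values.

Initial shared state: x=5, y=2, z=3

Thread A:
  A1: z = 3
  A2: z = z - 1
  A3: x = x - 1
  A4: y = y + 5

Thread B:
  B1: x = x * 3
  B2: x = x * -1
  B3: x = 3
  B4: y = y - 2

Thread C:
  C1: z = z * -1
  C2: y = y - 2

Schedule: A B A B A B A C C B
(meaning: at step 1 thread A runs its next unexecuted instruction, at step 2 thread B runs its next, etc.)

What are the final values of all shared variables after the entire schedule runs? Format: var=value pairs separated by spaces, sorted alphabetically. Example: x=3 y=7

Answer: x=3 y=3 z=-2

Derivation:
Step 1: thread A executes A1 (z = 3). Shared: x=5 y=2 z=3. PCs: A@1 B@0 C@0
Step 2: thread B executes B1 (x = x * 3). Shared: x=15 y=2 z=3. PCs: A@1 B@1 C@0
Step 3: thread A executes A2 (z = z - 1). Shared: x=15 y=2 z=2. PCs: A@2 B@1 C@0
Step 4: thread B executes B2 (x = x * -1). Shared: x=-15 y=2 z=2. PCs: A@2 B@2 C@0
Step 5: thread A executes A3 (x = x - 1). Shared: x=-16 y=2 z=2. PCs: A@3 B@2 C@0
Step 6: thread B executes B3 (x = 3). Shared: x=3 y=2 z=2. PCs: A@3 B@3 C@0
Step 7: thread A executes A4 (y = y + 5). Shared: x=3 y=7 z=2. PCs: A@4 B@3 C@0
Step 8: thread C executes C1 (z = z * -1). Shared: x=3 y=7 z=-2. PCs: A@4 B@3 C@1
Step 9: thread C executes C2 (y = y - 2). Shared: x=3 y=5 z=-2. PCs: A@4 B@3 C@2
Step 10: thread B executes B4 (y = y - 2). Shared: x=3 y=3 z=-2. PCs: A@4 B@4 C@2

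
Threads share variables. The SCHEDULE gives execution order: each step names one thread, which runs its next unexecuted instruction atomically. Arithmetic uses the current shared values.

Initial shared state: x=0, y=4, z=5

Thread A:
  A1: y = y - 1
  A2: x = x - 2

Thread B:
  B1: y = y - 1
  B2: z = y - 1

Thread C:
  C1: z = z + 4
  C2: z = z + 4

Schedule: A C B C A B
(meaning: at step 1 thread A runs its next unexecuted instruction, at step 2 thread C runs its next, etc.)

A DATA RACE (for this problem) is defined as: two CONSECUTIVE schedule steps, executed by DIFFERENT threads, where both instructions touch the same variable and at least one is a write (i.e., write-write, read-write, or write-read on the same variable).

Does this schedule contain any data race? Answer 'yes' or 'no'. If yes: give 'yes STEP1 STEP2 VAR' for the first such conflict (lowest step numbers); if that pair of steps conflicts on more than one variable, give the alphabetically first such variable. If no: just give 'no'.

Steps 1,2: A(r=y,w=y) vs C(r=z,w=z). No conflict.
Steps 2,3: C(r=z,w=z) vs B(r=y,w=y). No conflict.
Steps 3,4: B(r=y,w=y) vs C(r=z,w=z). No conflict.
Steps 4,5: C(r=z,w=z) vs A(r=x,w=x). No conflict.
Steps 5,6: A(r=x,w=x) vs B(r=y,w=z). No conflict.

Answer: no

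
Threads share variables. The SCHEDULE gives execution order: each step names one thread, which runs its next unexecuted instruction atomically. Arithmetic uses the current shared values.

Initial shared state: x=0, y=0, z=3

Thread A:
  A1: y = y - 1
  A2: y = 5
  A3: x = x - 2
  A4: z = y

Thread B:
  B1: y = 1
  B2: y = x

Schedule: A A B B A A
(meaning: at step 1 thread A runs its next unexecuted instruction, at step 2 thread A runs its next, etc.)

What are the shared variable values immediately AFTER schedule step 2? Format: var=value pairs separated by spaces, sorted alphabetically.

Step 1: thread A executes A1 (y = y - 1). Shared: x=0 y=-1 z=3. PCs: A@1 B@0
Step 2: thread A executes A2 (y = 5). Shared: x=0 y=5 z=3. PCs: A@2 B@0

Answer: x=0 y=5 z=3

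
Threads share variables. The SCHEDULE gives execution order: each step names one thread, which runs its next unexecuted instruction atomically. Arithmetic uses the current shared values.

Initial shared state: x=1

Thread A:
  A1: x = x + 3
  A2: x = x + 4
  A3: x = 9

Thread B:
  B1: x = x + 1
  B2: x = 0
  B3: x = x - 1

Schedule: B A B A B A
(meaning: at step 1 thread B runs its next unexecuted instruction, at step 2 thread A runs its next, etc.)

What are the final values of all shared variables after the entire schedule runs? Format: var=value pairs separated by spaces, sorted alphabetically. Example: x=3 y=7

Step 1: thread B executes B1 (x = x + 1). Shared: x=2. PCs: A@0 B@1
Step 2: thread A executes A1 (x = x + 3). Shared: x=5. PCs: A@1 B@1
Step 3: thread B executes B2 (x = 0). Shared: x=0. PCs: A@1 B@2
Step 4: thread A executes A2 (x = x + 4). Shared: x=4. PCs: A@2 B@2
Step 5: thread B executes B3 (x = x - 1). Shared: x=3. PCs: A@2 B@3
Step 6: thread A executes A3 (x = 9). Shared: x=9. PCs: A@3 B@3

Answer: x=9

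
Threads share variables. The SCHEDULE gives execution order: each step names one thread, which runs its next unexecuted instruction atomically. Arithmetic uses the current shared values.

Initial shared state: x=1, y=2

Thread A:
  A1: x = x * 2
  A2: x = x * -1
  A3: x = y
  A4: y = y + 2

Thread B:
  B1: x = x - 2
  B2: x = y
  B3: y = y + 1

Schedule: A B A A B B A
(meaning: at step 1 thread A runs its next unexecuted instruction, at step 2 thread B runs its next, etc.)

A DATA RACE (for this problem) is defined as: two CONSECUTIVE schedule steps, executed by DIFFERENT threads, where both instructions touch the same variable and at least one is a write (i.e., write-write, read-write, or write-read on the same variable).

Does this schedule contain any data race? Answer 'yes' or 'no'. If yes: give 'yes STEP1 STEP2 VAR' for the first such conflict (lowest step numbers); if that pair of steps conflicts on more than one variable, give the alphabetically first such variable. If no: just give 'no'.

Answer: yes 1 2 x

Derivation:
Steps 1,2: A(x = x * 2) vs B(x = x - 2). RACE on x (W-W).
Steps 2,3: B(x = x - 2) vs A(x = x * -1). RACE on x (W-W).
Steps 3,4: same thread (A). No race.
Steps 4,5: A(x = y) vs B(x = y). RACE on x (W-W).
Steps 5,6: same thread (B). No race.
Steps 6,7: B(y = y + 1) vs A(y = y + 2). RACE on y (W-W).
First conflict at steps 1,2.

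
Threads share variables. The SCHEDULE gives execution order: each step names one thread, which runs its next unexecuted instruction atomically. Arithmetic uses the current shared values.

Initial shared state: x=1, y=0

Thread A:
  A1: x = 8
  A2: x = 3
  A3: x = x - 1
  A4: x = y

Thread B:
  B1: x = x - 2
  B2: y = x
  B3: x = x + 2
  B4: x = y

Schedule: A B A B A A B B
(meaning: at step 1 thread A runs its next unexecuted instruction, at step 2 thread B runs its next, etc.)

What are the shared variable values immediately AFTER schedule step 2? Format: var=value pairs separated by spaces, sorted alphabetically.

Step 1: thread A executes A1 (x = 8). Shared: x=8 y=0. PCs: A@1 B@0
Step 2: thread B executes B1 (x = x - 2). Shared: x=6 y=0. PCs: A@1 B@1

Answer: x=6 y=0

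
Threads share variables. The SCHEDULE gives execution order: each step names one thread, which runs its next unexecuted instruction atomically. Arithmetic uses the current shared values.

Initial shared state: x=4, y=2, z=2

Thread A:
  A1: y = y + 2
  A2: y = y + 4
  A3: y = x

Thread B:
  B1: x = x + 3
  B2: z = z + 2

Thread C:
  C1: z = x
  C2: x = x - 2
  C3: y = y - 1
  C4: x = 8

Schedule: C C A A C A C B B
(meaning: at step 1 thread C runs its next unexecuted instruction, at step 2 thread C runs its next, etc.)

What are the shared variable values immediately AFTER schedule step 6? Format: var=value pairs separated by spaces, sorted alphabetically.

Answer: x=2 y=2 z=4

Derivation:
Step 1: thread C executes C1 (z = x). Shared: x=4 y=2 z=4. PCs: A@0 B@0 C@1
Step 2: thread C executes C2 (x = x - 2). Shared: x=2 y=2 z=4. PCs: A@0 B@0 C@2
Step 3: thread A executes A1 (y = y + 2). Shared: x=2 y=4 z=4. PCs: A@1 B@0 C@2
Step 4: thread A executes A2 (y = y + 4). Shared: x=2 y=8 z=4. PCs: A@2 B@0 C@2
Step 5: thread C executes C3 (y = y - 1). Shared: x=2 y=7 z=4. PCs: A@2 B@0 C@3
Step 6: thread A executes A3 (y = x). Shared: x=2 y=2 z=4. PCs: A@3 B@0 C@3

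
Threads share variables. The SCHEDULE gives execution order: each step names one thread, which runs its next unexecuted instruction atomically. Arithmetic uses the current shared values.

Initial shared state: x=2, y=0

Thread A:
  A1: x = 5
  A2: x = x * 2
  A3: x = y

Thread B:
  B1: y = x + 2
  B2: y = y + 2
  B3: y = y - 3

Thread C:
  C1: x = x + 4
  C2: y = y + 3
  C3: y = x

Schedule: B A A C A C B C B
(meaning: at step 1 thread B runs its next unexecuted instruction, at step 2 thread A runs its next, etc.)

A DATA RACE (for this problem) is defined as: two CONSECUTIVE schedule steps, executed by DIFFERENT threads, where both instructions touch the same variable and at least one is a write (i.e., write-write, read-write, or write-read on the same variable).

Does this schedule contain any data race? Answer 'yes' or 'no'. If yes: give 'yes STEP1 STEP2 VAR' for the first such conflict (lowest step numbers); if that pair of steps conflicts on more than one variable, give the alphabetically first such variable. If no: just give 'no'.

Steps 1,2: B(y = x + 2) vs A(x = 5). RACE on x (R-W).
Steps 2,3: same thread (A). No race.
Steps 3,4: A(x = x * 2) vs C(x = x + 4). RACE on x (W-W).
Steps 4,5: C(x = x + 4) vs A(x = y). RACE on x (W-W).
Steps 5,6: A(x = y) vs C(y = y + 3). RACE on y (R-W).
Steps 6,7: C(y = y + 3) vs B(y = y + 2). RACE on y (W-W).
Steps 7,8: B(y = y + 2) vs C(y = x). RACE on y (W-W).
Steps 8,9: C(y = x) vs B(y = y - 3). RACE on y (W-W).
First conflict at steps 1,2.

Answer: yes 1 2 x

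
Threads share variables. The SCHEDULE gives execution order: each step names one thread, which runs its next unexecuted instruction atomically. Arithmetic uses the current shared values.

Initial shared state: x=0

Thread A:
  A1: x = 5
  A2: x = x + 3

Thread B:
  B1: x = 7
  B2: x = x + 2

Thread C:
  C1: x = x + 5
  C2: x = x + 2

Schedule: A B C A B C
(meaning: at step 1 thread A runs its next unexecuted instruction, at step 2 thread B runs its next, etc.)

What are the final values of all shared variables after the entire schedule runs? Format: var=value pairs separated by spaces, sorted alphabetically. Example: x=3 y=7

Step 1: thread A executes A1 (x = 5). Shared: x=5. PCs: A@1 B@0 C@0
Step 2: thread B executes B1 (x = 7). Shared: x=7. PCs: A@1 B@1 C@0
Step 3: thread C executes C1 (x = x + 5). Shared: x=12. PCs: A@1 B@1 C@1
Step 4: thread A executes A2 (x = x + 3). Shared: x=15. PCs: A@2 B@1 C@1
Step 5: thread B executes B2 (x = x + 2). Shared: x=17. PCs: A@2 B@2 C@1
Step 6: thread C executes C2 (x = x + 2). Shared: x=19. PCs: A@2 B@2 C@2

Answer: x=19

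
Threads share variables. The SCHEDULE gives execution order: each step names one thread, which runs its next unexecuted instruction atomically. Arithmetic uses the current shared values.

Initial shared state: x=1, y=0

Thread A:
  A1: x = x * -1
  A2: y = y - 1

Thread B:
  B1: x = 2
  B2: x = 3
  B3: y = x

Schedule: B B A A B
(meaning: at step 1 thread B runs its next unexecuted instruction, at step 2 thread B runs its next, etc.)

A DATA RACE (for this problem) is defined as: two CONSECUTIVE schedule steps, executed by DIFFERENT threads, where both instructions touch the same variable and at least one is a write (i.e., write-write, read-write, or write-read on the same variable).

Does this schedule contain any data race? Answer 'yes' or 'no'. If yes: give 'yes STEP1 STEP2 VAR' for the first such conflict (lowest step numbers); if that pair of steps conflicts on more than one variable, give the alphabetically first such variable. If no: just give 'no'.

Answer: yes 2 3 x

Derivation:
Steps 1,2: same thread (B). No race.
Steps 2,3: B(x = 3) vs A(x = x * -1). RACE on x (W-W).
Steps 3,4: same thread (A). No race.
Steps 4,5: A(y = y - 1) vs B(y = x). RACE on y (W-W).
First conflict at steps 2,3.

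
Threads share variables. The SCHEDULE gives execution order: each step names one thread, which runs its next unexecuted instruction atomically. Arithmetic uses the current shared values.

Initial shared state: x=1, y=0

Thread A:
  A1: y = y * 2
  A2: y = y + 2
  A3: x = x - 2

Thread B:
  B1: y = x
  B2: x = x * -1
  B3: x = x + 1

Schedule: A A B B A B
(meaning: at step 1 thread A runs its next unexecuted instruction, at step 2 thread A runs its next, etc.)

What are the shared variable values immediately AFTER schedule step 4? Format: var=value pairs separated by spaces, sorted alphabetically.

Step 1: thread A executes A1 (y = y * 2). Shared: x=1 y=0. PCs: A@1 B@0
Step 2: thread A executes A2 (y = y + 2). Shared: x=1 y=2. PCs: A@2 B@0
Step 3: thread B executes B1 (y = x). Shared: x=1 y=1. PCs: A@2 B@1
Step 4: thread B executes B2 (x = x * -1). Shared: x=-1 y=1. PCs: A@2 B@2

Answer: x=-1 y=1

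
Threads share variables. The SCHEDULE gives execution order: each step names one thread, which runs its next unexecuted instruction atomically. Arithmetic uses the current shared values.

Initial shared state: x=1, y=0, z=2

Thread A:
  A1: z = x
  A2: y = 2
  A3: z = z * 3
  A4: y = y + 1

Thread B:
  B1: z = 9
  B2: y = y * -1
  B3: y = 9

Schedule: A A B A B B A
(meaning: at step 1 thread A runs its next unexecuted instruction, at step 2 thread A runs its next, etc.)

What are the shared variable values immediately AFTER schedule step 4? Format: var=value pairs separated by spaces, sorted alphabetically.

Answer: x=1 y=2 z=27

Derivation:
Step 1: thread A executes A1 (z = x). Shared: x=1 y=0 z=1. PCs: A@1 B@0
Step 2: thread A executes A2 (y = 2). Shared: x=1 y=2 z=1. PCs: A@2 B@0
Step 3: thread B executes B1 (z = 9). Shared: x=1 y=2 z=9. PCs: A@2 B@1
Step 4: thread A executes A3 (z = z * 3). Shared: x=1 y=2 z=27. PCs: A@3 B@1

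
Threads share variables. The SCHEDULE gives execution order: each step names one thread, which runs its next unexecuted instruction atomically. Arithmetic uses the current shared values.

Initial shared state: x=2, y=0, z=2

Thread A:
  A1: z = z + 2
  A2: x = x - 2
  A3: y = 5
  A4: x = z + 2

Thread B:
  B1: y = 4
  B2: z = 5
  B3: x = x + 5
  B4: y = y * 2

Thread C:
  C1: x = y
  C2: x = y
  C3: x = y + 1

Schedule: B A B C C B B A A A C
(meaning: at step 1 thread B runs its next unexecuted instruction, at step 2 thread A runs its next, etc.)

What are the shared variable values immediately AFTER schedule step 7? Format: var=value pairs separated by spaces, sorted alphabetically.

Answer: x=9 y=8 z=5

Derivation:
Step 1: thread B executes B1 (y = 4). Shared: x=2 y=4 z=2. PCs: A@0 B@1 C@0
Step 2: thread A executes A1 (z = z + 2). Shared: x=2 y=4 z=4. PCs: A@1 B@1 C@0
Step 3: thread B executes B2 (z = 5). Shared: x=2 y=4 z=5. PCs: A@1 B@2 C@0
Step 4: thread C executes C1 (x = y). Shared: x=4 y=4 z=5. PCs: A@1 B@2 C@1
Step 5: thread C executes C2 (x = y). Shared: x=4 y=4 z=5. PCs: A@1 B@2 C@2
Step 6: thread B executes B3 (x = x + 5). Shared: x=9 y=4 z=5. PCs: A@1 B@3 C@2
Step 7: thread B executes B4 (y = y * 2). Shared: x=9 y=8 z=5. PCs: A@1 B@4 C@2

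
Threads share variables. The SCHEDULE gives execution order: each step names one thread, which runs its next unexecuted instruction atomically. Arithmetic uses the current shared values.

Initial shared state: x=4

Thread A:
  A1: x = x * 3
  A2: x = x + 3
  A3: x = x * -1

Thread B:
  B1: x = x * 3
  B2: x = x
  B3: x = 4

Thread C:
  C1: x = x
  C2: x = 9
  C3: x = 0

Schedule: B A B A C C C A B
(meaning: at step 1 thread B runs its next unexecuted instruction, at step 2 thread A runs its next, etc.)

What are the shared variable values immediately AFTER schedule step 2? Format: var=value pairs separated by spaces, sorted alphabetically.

Step 1: thread B executes B1 (x = x * 3). Shared: x=12. PCs: A@0 B@1 C@0
Step 2: thread A executes A1 (x = x * 3). Shared: x=36. PCs: A@1 B@1 C@0

Answer: x=36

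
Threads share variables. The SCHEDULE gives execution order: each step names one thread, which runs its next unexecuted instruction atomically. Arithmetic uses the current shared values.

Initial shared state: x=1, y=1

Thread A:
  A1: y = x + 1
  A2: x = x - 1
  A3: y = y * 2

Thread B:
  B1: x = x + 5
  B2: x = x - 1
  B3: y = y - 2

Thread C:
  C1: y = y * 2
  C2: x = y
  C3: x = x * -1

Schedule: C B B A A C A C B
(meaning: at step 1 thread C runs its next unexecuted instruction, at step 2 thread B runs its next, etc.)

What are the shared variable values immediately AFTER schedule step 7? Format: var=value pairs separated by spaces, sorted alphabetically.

Answer: x=6 y=12

Derivation:
Step 1: thread C executes C1 (y = y * 2). Shared: x=1 y=2. PCs: A@0 B@0 C@1
Step 2: thread B executes B1 (x = x + 5). Shared: x=6 y=2. PCs: A@0 B@1 C@1
Step 3: thread B executes B2 (x = x - 1). Shared: x=5 y=2. PCs: A@0 B@2 C@1
Step 4: thread A executes A1 (y = x + 1). Shared: x=5 y=6. PCs: A@1 B@2 C@1
Step 5: thread A executes A2 (x = x - 1). Shared: x=4 y=6. PCs: A@2 B@2 C@1
Step 6: thread C executes C2 (x = y). Shared: x=6 y=6. PCs: A@2 B@2 C@2
Step 7: thread A executes A3 (y = y * 2). Shared: x=6 y=12. PCs: A@3 B@2 C@2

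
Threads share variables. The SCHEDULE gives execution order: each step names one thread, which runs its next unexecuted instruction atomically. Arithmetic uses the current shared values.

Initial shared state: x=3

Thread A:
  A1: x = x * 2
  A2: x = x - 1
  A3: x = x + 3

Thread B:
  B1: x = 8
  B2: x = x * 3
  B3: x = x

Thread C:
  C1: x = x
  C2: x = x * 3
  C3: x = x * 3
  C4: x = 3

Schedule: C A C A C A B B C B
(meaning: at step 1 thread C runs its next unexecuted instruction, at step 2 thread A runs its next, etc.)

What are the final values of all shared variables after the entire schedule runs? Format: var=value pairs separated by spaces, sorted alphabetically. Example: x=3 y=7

Step 1: thread C executes C1 (x = x). Shared: x=3. PCs: A@0 B@0 C@1
Step 2: thread A executes A1 (x = x * 2). Shared: x=6. PCs: A@1 B@0 C@1
Step 3: thread C executes C2 (x = x * 3). Shared: x=18. PCs: A@1 B@0 C@2
Step 4: thread A executes A2 (x = x - 1). Shared: x=17. PCs: A@2 B@0 C@2
Step 5: thread C executes C3 (x = x * 3). Shared: x=51. PCs: A@2 B@0 C@3
Step 6: thread A executes A3 (x = x + 3). Shared: x=54. PCs: A@3 B@0 C@3
Step 7: thread B executes B1 (x = 8). Shared: x=8. PCs: A@3 B@1 C@3
Step 8: thread B executes B2 (x = x * 3). Shared: x=24. PCs: A@3 B@2 C@3
Step 9: thread C executes C4 (x = 3). Shared: x=3. PCs: A@3 B@2 C@4
Step 10: thread B executes B3 (x = x). Shared: x=3. PCs: A@3 B@3 C@4

Answer: x=3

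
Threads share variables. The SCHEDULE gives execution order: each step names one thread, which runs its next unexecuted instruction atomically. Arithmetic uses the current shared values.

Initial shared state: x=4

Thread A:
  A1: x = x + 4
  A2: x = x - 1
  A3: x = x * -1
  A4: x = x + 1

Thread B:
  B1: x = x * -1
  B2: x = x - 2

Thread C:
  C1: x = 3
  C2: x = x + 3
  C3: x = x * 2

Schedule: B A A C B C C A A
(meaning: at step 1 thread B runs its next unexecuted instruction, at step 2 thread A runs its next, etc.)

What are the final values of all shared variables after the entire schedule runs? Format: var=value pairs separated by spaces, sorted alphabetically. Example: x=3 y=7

Answer: x=-7

Derivation:
Step 1: thread B executes B1 (x = x * -1). Shared: x=-4. PCs: A@0 B@1 C@0
Step 2: thread A executes A1 (x = x + 4). Shared: x=0. PCs: A@1 B@1 C@0
Step 3: thread A executes A2 (x = x - 1). Shared: x=-1. PCs: A@2 B@1 C@0
Step 4: thread C executes C1 (x = 3). Shared: x=3. PCs: A@2 B@1 C@1
Step 5: thread B executes B2 (x = x - 2). Shared: x=1. PCs: A@2 B@2 C@1
Step 6: thread C executes C2 (x = x + 3). Shared: x=4. PCs: A@2 B@2 C@2
Step 7: thread C executes C3 (x = x * 2). Shared: x=8. PCs: A@2 B@2 C@3
Step 8: thread A executes A3 (x = x * -1). Shared: x=-8. PCs: A@3 B@2 C@3
Step 9: thread A executes A4 (x = x + 1). Shared: x=-7. PCs: A@4 B@2 C@3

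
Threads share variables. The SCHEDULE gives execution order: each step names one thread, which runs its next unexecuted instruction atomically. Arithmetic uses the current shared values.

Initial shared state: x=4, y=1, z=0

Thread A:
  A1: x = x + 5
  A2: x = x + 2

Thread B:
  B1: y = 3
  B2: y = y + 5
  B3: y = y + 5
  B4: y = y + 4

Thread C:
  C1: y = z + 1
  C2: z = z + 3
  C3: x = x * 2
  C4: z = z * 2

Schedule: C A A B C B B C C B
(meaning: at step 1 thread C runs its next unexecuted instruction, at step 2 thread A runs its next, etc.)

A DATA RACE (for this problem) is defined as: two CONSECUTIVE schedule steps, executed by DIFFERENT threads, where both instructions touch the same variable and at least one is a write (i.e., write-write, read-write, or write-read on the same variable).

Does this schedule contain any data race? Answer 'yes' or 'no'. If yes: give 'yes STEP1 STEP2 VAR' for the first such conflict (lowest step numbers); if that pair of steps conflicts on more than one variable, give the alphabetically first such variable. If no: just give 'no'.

Steps 1,2: C(r=z,w=y) vs A(r=x,w=x). No conflict.
Steps 2,3: same thread (A). No race.
Steps 3,4: A(r=x,w=x) vs B(r=-,w=y). No conflict.
Steps 4,5: B(r=-,w=y) vs C(r=z,w=z). No conflict.
Steps 5,6: C(r=z,w=z) vs B(r=y,w=y). No conflict.
Steps 6,7: same thread (B). No race.
Steps 7,8: B(r=y,w=y) vs C(r=x,w=x). No conflict.
Steps 8,9: same thread (C). No race.
Steps 9,10: C(r=z,w=z) vs B(r=y,w=y). No conflict.

Answer: no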